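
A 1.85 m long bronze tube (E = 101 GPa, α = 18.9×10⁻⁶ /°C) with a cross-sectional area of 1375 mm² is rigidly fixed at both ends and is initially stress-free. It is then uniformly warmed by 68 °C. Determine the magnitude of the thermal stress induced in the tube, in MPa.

σ ≈ 130 MPa (compressive)

With length fixed, the mechanical strain must cancel the thermal strain αΔT = 18.9×10⁻⁶ × 68 = 1285.2×10⁻⁶.
σ = EαΔT = 101×10³ × 18.9×10⁻⁶ × 68 = 129.8 MPa (compressive; the tube is trying to expand).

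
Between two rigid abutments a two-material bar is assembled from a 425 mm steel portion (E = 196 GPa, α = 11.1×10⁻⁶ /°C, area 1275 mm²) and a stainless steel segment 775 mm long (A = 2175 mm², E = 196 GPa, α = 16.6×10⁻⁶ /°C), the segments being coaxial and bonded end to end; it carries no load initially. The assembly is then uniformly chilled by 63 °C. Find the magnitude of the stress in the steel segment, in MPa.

With the walls removed the bar would change length by δ_free = Σ αᵢΔT Lᵢ = 11.1×10⁻⁶×63×425 + 16.6×10⁻⁶×63×775 = 1.108 mm.
The walls prevent any net length change, so an axial force P (same in every segment) develops. Compatibility: P · Σ Lᵢ/(AᵢEᵢ) = δ_free.
The series flexibility is Σ Lᵢ/(AᵢEᵢ) = 425/(1275×196×10³) + 775/(2175×196×10³) = 3.519×10⁻⁶ mm/N.
Hence P = δ_free / Σ(L/AE) = 1.108/3.519×10⁻⁶ = 314.8 kN (tensile).
σ_{steel} = P / A = 314800 / 1275 = 246.9 MPa.

σ ≈ 247 MPa (tensile)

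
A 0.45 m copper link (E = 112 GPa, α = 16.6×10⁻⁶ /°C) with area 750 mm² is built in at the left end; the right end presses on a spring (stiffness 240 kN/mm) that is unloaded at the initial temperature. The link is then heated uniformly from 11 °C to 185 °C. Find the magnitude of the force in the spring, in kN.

Free thermal expansion: δ_free = αΔT L = 16.6×10⁻⁶ × 174 × 450 = 1.3 mm.
Let P be the compressive force at the spring. The link shortens elastically by PL/(AE) and the spring compresses by P/k; together these equal δ_free.
P [ L/(AE) + 1/k ] = δ_free → P [ 450/(750×112×10³) + 1/(240×10³) ] = 1.3.
P = 1.3 / 9.524×10⁻⁶ = 136500 N.

P ≈ 136 kN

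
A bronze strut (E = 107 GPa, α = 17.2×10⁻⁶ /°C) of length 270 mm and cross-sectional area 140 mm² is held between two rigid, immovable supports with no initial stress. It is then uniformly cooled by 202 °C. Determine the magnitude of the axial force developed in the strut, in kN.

P ≈ 52 kN (tensile)

The ends cannot move, so σ = EαΔT = 107×10³ × 17.2×10⁻⁶ × 202 = 371.8 MPa.
Axial force P = σA = 371.8 × 140 = 52050 N = 52.05 kN, tensile.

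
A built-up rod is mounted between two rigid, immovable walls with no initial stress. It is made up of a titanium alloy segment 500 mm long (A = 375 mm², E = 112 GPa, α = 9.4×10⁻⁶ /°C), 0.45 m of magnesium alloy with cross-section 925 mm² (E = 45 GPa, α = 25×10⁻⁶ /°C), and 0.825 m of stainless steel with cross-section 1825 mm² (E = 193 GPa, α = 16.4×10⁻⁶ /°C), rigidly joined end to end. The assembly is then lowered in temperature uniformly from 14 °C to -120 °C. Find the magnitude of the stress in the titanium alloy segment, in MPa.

If the supports were absent, the total length change would be Σ αᵢΔT Lᵢ = 9.4×10⁻⁶×134×500 + 25×10⁻⁶×134×450 + 16.4×10⁻⁶×134×825 = 3.95 mm.
Since the ends are fixed, an axial force P builds up, equal in every segment, with P · Σ Lᵢ/(AᵢEᵢ) = δ_free.
The series flexibility is Σ Lᵢ/(AᵢEᵢ) = 500/(375×112×10³) + 450/(925×45×10³) + 825/(1825×193×10³) = 2.506×10⁻⁵ mm/N.
Hence P = δ_free / Σ(L/AE) = 3.95/2.506×10⁻⁵ = 157.6 kN (tensile).
σ_{titanium alloy} = P / A = 157600 / 375 = 420.4 MPa.

σ ≈ 420 MPa (tensile)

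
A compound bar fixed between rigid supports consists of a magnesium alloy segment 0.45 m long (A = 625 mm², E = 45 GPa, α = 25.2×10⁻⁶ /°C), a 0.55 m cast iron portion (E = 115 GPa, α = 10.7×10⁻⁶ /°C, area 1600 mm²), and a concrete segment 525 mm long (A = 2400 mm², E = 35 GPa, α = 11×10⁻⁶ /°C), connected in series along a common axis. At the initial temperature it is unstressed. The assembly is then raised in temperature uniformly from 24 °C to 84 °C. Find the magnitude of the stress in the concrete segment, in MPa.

With the walls removed the bar would change length by δ_free = Σ αᵢΔT Lᵢ = 25.2×10⁻⁶×60×450 + 10.7×10⁻⁶×60×550 + 11×10⁻⁶×60×525 = 1.38 mm.
Since the ends are fixed, an axial force P builds up, equal in every segment, with P · Σ Lᵢ/(AᵢEᵢ) = δ_free.
Σ Lᵢ/(AᵢEᵢ) = 450/(625×45×10³) + 550/(1600×115×10³) + 525/(2400×35×10³) = 2.524×10⁻⁵ mm/N.
So P = 1.38 / 2.524×10⁻⁵ = 54.68 kN, compressive.
σ_{concrete} = P / A = 54680 / 2400 = 22.78 MPa.

σ ≈ 22.8 MPa (compressive)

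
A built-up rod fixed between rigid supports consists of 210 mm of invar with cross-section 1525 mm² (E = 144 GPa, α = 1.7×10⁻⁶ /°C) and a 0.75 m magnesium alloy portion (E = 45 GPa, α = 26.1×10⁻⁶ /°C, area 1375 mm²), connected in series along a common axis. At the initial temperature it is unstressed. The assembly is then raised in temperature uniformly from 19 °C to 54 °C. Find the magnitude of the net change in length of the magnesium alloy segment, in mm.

If the supports were absent, the total length change would be Σ αᵢΔT Lᵢ = 1.7×10⁻⁶×35×210 + 26.1×10⁻⁶×35×750 = 0.6976 mm.
The walls prevent any net length change, so an axial force P (same in every segment) develops. Compatibility: P · Σ Lᵢ/(AᵢEᵢ) = δ_free.
Σ Lᵢ/(AᵢEᵢ) = 210/(1525×144×10³) + 750/(1375×45×10³) = 1.308×10⁻⁵ mm/N.
Hence P = δ_free / Σ(L/AE) = 0.6976/1.308×10⁻⁵ = 53.35 kN (compressive).
For the magnesium alloy segment, free thermal change = 26.1×10⁻⁶×35×750 = 0.6851 mm and elastic change from P = 53350×750/(1375×45×10³) = 0.6466 mm; these oppose, so the net change is 0.0385 mm (segment lengthens).

|ΔL| ≈ 0.0385 mm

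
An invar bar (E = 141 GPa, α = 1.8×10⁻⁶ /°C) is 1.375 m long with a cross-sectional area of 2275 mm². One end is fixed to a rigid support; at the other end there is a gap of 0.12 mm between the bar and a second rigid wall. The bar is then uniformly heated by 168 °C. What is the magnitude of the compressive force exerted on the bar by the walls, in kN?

P ≈ 69 kN

If the wall were absent the bar would grow by αΔT L = 1.8×10⁻⁶ × 168 × 1375 = 0.4158 mm.
The gap closes (δ_free > 0.12 mm) and the wall then resists a further 0.4158 − 0.12 = 0.2958 mm of expansion.
Compatibility: PL/(AE) = 0.2958 mm, so σ = P/A = E × (0.2958/1375) = 30.33 MPa.
P = σA = 30.33 × 2275 = 69.01 kN.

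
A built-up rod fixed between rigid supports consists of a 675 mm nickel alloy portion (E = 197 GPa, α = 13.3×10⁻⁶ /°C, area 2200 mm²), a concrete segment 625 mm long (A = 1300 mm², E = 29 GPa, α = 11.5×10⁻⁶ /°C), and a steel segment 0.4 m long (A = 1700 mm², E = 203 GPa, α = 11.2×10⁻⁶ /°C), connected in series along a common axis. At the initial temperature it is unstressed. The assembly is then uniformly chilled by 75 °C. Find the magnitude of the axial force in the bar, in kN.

P ≈ 80.2 kN (tensile)

If the supports were absent, the total length change would be Σ αᵢΔT Lᵢ = 13.3×10⁻⁶×75×675 + 11.5×10⁻⁶×75×625 + 11.2×10⁻⁶×75×400 = 1.548 mm.
Since the ends are fixed, an axial force P builds up, equal in every segment, with P · Σ Lᵢ/(AᵢEᵢ) = δ_free.
Σ Lᵢ/(AᵢEᵢ) = 675/(2200×197×10³) + 625/(1300×29×10³) + 400/(1700×203×10³) = 1.929×10⁻⁵ mm/N.
P = 1.548 / 1.929×10⁻⁵ = 80250 N = 80.25 kN, tensile.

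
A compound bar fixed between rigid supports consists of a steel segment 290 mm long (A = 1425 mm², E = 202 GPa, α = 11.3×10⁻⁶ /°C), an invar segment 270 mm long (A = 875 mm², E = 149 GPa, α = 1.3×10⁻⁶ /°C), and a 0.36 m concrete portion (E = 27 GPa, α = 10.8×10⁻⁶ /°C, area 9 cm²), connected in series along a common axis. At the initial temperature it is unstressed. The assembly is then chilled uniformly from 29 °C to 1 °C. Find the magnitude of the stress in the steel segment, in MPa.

With the walls removed the bar would change length by δ_free = Σ αᵢΔT Lᵢ = 11.3×10⁻⁶×28×290 + 1.3×10⁻⁶×28×270 + 10.8×10⁻⁶×28×360 = 0.2104 mm.
The rigid supports impose zero overall length change; the single axial force P common to all segments must satisfy P Σ Lᵢ/(AᵢEᵢ) = δ_free.
Σ Lᵢ/(AᵢEᵢ) = 290/(1425×202×10³) + 270/(875×149×10³) + 360/(900×27×10³) = 1.789×10⁻⁵ mm/N.
So P = 0.2104 / 1.789×10⁻⁵ = 11.76 kN, tensile.
σ_{steel} = P / A = 11760 / 1425 = 8.254 MPa.

σ ≈ 8.25 MPa (tensile)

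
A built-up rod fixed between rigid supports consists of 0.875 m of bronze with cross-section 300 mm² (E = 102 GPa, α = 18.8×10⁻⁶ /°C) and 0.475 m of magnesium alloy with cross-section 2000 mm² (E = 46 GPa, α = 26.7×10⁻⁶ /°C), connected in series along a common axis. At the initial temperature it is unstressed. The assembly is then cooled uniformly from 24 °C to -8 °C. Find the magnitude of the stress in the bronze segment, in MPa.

With the walls removed the bar would change length by δ_free = Σ αᵢΔT Lᵢ = 18.8×10⁻⁶×32×875 + 26.7×10⁻⁶×32×475 = 0.9322 mm.
The walls prevent any net length change, so an axial force P (same in every segment) develops. Compatibility: P · Σ Lᵢ/(AᵢEᵢ) = δ_free.
The series flexibility is Σ Lᵢ/(AᵢEᵢ) = 875/(300×102×10³) + 475/(2000×46×10³) = 3.376×10⁻⁵ mm/N.
P = 0.9322 / 3.376×10⁻⁵ = 27620 N = 27.62 kN, tensile.
σ_{bronze} = P / A = 27620 / 300 = 92.05 MPa.

σ ≈ 92.1 MPa (tensile)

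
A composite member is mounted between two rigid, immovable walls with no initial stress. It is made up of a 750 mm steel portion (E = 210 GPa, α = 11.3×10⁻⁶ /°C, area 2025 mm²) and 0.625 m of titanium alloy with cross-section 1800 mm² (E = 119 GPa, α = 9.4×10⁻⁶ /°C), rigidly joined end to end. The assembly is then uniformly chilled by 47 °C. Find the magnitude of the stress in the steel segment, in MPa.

If the supports were absent, the total length change would be Σ αᵢΔT Lᵢ = 11.3×10⁻⁶×47×750 + 9.4×10⁻⁶×47×625 = 0.6744 mm.
The walls prevent any net length change, so an axial force P (same in every segment) develops. Compatibility: P · Σ Lᵢ/(AᵢEᵢ) = δ_free.
Σ Lᵢ/(AᵢEᵢ) = 750/(2025×210×10³) + 625/(1800×119×10³) = 4.682×10⁻⁶ mm/N.
Hence P = δ_free / Σ(L/AE) = 0.6744/4.682×10⁻⁶ = 144.1 kN (tensile).
σ_{steel} = P / A = 144100 / 2025 = 71.14 MPa.

σ ≈ 71.1 MPa (tensile)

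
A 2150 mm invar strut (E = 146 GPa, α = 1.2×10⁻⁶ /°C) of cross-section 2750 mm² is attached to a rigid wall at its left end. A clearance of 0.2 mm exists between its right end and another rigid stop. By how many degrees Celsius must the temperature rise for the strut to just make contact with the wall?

The gap closes when αΔT L = 0.2 mm, since the strut is still unstressed at that instant.
ΔT = 0.2 / (1.2×10⁻⁶ × 2150) = 77.52 °C.

ΔT ≈ 77.5 °C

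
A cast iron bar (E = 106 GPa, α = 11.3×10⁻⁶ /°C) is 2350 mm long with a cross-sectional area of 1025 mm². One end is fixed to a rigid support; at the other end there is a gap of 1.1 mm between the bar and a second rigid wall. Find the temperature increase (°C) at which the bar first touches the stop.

Contact occurs when the free expansion equals the gap: αΔT L = 1.1 mm.
ΔT = 1.1 / (11.3×10⁻⁶ × 2350) = 41.42 °C.

ΔT ≈ 41.4 °C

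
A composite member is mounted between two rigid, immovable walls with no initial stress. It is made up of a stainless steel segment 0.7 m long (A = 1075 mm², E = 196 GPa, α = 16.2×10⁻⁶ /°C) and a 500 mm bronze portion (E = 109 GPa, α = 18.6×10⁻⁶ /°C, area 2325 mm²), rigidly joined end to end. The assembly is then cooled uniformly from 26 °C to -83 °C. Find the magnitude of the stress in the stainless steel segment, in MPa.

σ ≈ 395 MPa (tensile)

If the supports were absent, the total length change would be Σ αᵢΔT Lᵢ = 16.2×10⁻⁶×109×700 + 18.6×10⁻⁶×109×500 = 2.25 mm.
The walls prevent any net length change, so an axial force P (same in every segment) develops. Compatibility: P · Σ Lᵢ/(AᵢEᵢ) = δ_free.
Σ Lᵢ/(AᵢEᵢ) = 700/(1075×196×10³) + 500/(2325×109×10³) = 5.295×10⁻⁶ mm/N.
P = 2.25 / 5.295×10⁻⁶ = 424900 N = 424.9 kN, tensile.
σ_{stainless steel} = P / A = 424900 / 1075 = 395.2 MPa.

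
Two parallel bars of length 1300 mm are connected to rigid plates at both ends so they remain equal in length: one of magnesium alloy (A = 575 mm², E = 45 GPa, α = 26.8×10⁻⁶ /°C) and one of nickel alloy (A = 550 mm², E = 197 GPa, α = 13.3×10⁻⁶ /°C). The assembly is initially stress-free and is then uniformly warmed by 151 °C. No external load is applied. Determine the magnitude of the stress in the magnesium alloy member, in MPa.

σ ≈ 74 MPa (compressive)

Both members must finish at the same length. With the larger α, the magnesium alloy tends to over-expand; the plates restrain it, putting the magnesium alloy in compression and the nickel alloy in tension. With no external load the two internal forces are equal and opposite, magnitude P.
Compatibility of the two members (thermal + elastic change equal): (α₁ − α₂)ΔT = P·[1/(A₁E₁) + 1/(A₂E₂)].
|α₁ − α₂|·ΔT = 13.5×10⁻⁶ × 151 = 0.002038.
1/(A₁E₁) + 1/(A₂E₂) = 1/(575×45×10³) + 1/(550×197×10³) = 4.788×10⁻⁸ N⁻¹.
P = 0.002038 / 4.788×10⁻⁸ = 42580 N = 42.58 kN.
σ_{magnesium alloy} = P/A₁ = 42580/575 = 74.05 MPa, compressive.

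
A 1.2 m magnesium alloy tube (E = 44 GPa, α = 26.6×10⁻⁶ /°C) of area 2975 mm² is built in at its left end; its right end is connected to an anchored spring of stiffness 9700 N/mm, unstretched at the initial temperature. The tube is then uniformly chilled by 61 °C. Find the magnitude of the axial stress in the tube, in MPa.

Free thermal contraction: δ_free = αΔT L = 26.6×10⁻⁶ × 61 × 1200 = 1.947 mm.
With a force P in the spring, the elastic change of the tube is PL/(AE) and that of the spring is P/k; compatibility requires their sum to equal δ_free.
So P = δ_free / [L/(AE) + 1/k] = 1.947 / [ 1200/(2975×44×10³) + 1/(9700) ].
P = 1.947 / 0.0001123 = 17340 N.
σ = P/A = 17340/2975 = 5.83 MPa.

σ ≈ 5.83 MPa (tensile)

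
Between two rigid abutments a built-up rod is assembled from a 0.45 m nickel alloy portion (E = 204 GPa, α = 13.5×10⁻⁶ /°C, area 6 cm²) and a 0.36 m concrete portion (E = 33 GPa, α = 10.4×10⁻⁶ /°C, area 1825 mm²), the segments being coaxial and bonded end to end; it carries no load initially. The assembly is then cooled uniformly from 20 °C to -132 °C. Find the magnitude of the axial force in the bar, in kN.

With the walls removed the bar would change length by δ_free = Σ αᵢΔT Lᵢ = 13.5×10⁻⁶×152×450 + 10.4×10⁻⁶×152×360 = 1.492 mm.
The rigid supports impose zero overall length change; the single axial force P common to all segments must satisfy P Σ Lᵢ/(AᵢEᵢ) = δ_free.
The series flexibility is Σ Lᵢ/(AᵢEᵢ) = 450/(600×204×10³) + 360/(1825×33×10³) = 9.654×10⁻⁶ mm/N.
Hence P = δ_free / Σ(L/AE) = 1.492/9.654×10⁻⁶ = 154.6 kN (tensile).

P ≈ 155 kN (tensile)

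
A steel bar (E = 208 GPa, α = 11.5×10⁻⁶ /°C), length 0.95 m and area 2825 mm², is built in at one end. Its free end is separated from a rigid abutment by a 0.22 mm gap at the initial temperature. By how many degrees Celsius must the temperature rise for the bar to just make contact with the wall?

ΔT ≈ 20.1 °C

The gap closes when αΔT L = 0.22 mm, since the bar is still unstressed at that instant.
So ΔT = g/(αL) = 0.22/(11.5×10⁻⁶ × 950) = 20.14 °C.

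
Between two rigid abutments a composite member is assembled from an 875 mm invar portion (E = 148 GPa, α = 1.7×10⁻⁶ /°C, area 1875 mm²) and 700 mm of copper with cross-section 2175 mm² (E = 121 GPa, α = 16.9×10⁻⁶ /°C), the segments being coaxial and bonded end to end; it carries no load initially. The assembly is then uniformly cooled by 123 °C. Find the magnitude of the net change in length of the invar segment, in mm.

|ΔL| ≈ 0.706 mm

With the walls removed the bar would change length by δ_free = Σ αᵢΔT Lᵢ = 1.7×10⁻⁶×123×875 + 16.9×10⁻⁶×123×700 = 1.638 mm.
Since the ends are fixed, an axial force P builds up, equal in every segment, with P · Σ Lᵢ/(AᵢEᵢ) = δ_free.
Σ Lᵢ/(AᵢEᵢ) = 875/(1875×148×10³) + 700/(2175×121×10³) = 5.813×10⁻⁶ mm/N.
So P = 1.638 / 5.813×10⁻⁶ = 281.8 kN, tensile.
For the invar segment, free thermal change = 1.7×10⁻⁶×123×875 = 0.183 mm and elastic change from P = 281800×875/(1875×148×10³) = 0.8885 mm; these oppose, so the net change is 0.706 mm (segment lengthens).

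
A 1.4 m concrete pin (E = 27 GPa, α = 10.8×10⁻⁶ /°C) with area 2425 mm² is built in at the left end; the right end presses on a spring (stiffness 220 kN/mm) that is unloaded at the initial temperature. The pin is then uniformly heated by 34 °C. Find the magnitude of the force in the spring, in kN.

P ≈ 19.8 kN

If the spring were absent the pin would lengthen by αΔT L = 10.8×10⁻⁶ × 34 × 1400 = 0.5141 mm.
With a force P in the spring, the elastic change of the pin is PL/(AE) and that of the spring is P/k; compatibility requires their sum to equal δ_free.
P [ L/(AE) + 1/k ] = δ_free → P [ 1400/(2425×27×10³) + 1/(220×10³) ] = 0.5141.
P = 0.5141 / 2.593×10⁻⁵ = 19830 N.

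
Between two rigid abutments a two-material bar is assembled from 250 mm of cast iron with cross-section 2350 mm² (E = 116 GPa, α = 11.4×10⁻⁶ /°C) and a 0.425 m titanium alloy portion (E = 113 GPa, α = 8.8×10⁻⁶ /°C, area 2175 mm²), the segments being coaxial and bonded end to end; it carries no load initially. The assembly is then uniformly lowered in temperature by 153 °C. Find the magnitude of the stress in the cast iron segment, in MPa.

If the supports were absent, the total length change would be Σ αᵢΔT Lᵢ = 11.4×10⁻⁶×153×250 + 8.8×10⁻⁶×153×425 = 1.008 mm.
The walls prevent any net length change, so an axial force P (same in every segment) develops. Compatibility: P · Σ Lᵢ/(AᵢEᵢ) = δ_free.
The series flexibility is Σ Lᵢ/(AᵢEᵢ) = 250/(2350×116×10³) + 425/(2175×113×10³) = 2.646×10⁻⁶ mm/N.
So P = 1.008 / 2.646×10⁻⁶ = 381 kN, tensile.
σ_{cast iron} = P / A = 381000 / 2350 = 162.1 MPa.

σ ≈ 162 MPa (tensile)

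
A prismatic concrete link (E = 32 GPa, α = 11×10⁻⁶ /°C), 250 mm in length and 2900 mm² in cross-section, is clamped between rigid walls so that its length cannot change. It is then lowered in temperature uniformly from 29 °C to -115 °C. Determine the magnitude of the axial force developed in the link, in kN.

Full restraint means ε = 0, so the stress is σ = EαΔT = 32×10³ × 11×10⁻⁶ × 144 = 50.69 MPa.
P = AEαΔT = 2900 × 32×10³ × 11×10⁻⁶ × 144 = 147 kN (tensile).

P ≈ 147 kN (tensile)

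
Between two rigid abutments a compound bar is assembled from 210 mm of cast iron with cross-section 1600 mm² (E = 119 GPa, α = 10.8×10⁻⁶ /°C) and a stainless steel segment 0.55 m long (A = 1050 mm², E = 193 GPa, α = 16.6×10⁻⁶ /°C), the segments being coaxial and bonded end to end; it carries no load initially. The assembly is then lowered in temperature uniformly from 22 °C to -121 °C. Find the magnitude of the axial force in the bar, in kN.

Free thermal contraction of the whole bar: Σ αᵢΔT Lᵢ = 10.8×10⁻⁶×143×210 + 16.6×10⁻⁶×143×550 = 1.63 mm.
The rigid supports impose zero overall length change; the single axial force P common to all segments must satisfy P Σ Lᵢ/(AᵢEᵢ) = δ_free.
Σ Lᵢ/(AᵢEᵢ) = 210/(1600×119×10³) + 550/(1050×193×10³) = 3.817×10⁻⁶ mm/N.
Hence P = δ_free / Σ(L/AE) = 1.63/3.817×10⁻⁶ = 427 kN (tensile).

P ≈ 427 kN (tensile)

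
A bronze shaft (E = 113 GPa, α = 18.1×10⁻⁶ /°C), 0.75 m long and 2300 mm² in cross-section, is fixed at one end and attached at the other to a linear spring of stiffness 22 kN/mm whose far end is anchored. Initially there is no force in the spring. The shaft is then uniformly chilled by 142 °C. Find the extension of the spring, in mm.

Free thermal contraction: δ_free = αΔT L = 18.1×10⁻⁶ × 142 × 750 = 1.928 mm.
With a force P in the spring, the elastic change of the shaft is PL/(AE) and that of the spring is P/k; compatibility requires their sum to equal δ_free.
So P = δ_free / [L/(AE) + 1/k] = 1.928 / [ 750/(2300×113×10³) + 1/(22×10³) ].
P = 1.928 / 4.834×10⁻⁵ = 39880 N.
Spring extension = P/k = 39880/(22×10³) = 1.813 mm.

δ ≈ 1.81 mm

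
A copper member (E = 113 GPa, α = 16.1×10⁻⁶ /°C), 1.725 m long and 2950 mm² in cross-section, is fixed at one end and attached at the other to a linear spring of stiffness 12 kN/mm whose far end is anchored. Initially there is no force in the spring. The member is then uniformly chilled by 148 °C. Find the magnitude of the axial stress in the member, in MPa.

Free thermal contraction: δ_free = αΔT L = 16.1×10⁻⁶ × 148 × 1725 = 4.11 mm.
Let P be the tensile force in the spring. The member extends elastically by PL/(AE) and the spring stretches by P/k; together these equal δ_free.
P [ L/(AE) + 1/k ] = δ_free → P [ 1725/(2950×113×10³) + 1/(12×10³) ] = 4.11.
P = 4.11 / 8.851×10⁻⁵ = 46440 N.
σ = P/A = 46440/2950 = 15.74 MPa.

σ ≈ 15.7 MPa (tensile)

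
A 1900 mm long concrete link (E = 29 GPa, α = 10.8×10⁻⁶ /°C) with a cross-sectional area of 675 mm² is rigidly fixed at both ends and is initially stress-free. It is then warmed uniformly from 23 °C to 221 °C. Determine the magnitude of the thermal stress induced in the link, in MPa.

With length fixed, the mechanical strain must cancel the thermal strain αΔT = 10.8×10⁻⁶ × 198 = 2138.4×10⁻⁶.
The stress required to suppress this strain is σ = Eε = 29×10³ × 2138.4×10⁻⁶ = 62.01 MPa, compressive since the link is trying to expand.

σ ≈ 62 MPa (compressive)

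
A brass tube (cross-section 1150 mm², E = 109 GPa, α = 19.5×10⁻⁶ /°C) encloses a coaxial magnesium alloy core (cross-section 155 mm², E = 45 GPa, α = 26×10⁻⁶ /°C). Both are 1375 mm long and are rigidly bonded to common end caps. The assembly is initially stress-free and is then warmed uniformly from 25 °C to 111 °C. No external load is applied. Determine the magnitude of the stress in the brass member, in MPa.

Equilibrium of a rigid end plate with no external load gives equal and opposite internal forces ±P in the two members. Since α_{magnesium alloy} > α_{brass}, heating drives the magnesium alloy into compression and the brass into tension.
Compatibility of the two members (thermal + elastic change equal): (α₁ − α₂)ΔT = P·[1/(A₁E₁) + 1/(A₂E₂)].
|α₁ − α₂|·ΔT = 6.5×10⁻⁶ × 86 = 0.000559.
1/(A₁E₁) + 1/(A₂E₂) = 1/(1150×109×10³) + 1/(155×45×10³) = 1.513×10⁻⁷ N⁻¹.
So P = 0.000559 / 1.513×10⁻⁷ = 3.694 kN.
σ_{brass} = P/A₁ = 3694/1150 = 3.212 MPa, tensile.

σ ≈ 3.21 MPa (tensile)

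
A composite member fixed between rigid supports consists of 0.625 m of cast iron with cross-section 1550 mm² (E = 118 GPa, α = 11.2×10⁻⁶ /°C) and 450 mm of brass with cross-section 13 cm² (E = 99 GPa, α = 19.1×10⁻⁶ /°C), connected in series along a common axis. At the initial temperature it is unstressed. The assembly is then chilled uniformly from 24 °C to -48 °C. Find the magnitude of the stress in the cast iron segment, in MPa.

σ ≈ 105 MPa (tensile)

With the walls removed the bar would change length by δ_free = Σ αᵢΔT Lᵢ = 11.2×10⁻⁶×72×625 + 19.1×10⁻⁶×72×450 = 1.123 mm.
Since the ends are fixed, an axial force P builds up, equal in every segment, with P · Σ Lᵢ/(AᵢEᵢ) = δ_free.
The series flexibility is Σ Lᵢ/(AᵢEᵢ) = 625/(1550×118×10³) + 450/(1300×99×10³) = 6.914×10⁻⁶ mm/N.
So P = 1.123 / 6.914×10⁻⁶ = 162.4 kN, tensile.
σ_{cast iron} = P / A = 162400 / 1550 = 104.8 MPa.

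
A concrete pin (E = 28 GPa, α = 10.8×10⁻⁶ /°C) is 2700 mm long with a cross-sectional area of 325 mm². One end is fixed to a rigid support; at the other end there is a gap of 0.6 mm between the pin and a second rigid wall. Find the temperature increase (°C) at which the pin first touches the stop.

ΔT ≈ 20.6 °C

The gap closes when αΔT L = 0.6 mm, since the pin is still unstressed at that instant.
So ΔT = g/(αL) = 0.6/(10.8×10⁻⁶ × 2700) = 20.58 °C.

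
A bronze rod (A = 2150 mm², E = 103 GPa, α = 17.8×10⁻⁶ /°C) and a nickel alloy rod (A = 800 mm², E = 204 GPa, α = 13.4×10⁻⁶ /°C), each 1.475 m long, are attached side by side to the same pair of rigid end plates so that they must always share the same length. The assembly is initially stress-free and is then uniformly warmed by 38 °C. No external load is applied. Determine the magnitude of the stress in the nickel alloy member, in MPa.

σ ≈ 19.6 MPa (tensile)

The bronze has the larger α, so on heating it would change length more than the nickel alloy if both were free. The rigid plates force a common final length, so the bronze is put into compression and the nickel alloy into tension, with equal and opposite forces P (no external load).
Equating the net (thermal + elastic) strains gives |α₁ − α₂|·ΔT = P·[1/(A₁E₁) + 1/(A₂E₂)].
|α₁ − α₂|·ΔT = 4.4×10⁻⁶ × 38 = 0.0001672.
1/(A₁E₁) + 1/(A₂E₂) = 1/(2150×103×10³) + 1/(800×204×10³) = 1.064×10⁻⁸ N⁻¹.
P = 0.0001672 / 1.064×10⁻⁸ = 15710 N = 15.71 kN.
σ_{nickel alloy} = P/A₂ = 15710/800 = 19.64 MPa, tensile.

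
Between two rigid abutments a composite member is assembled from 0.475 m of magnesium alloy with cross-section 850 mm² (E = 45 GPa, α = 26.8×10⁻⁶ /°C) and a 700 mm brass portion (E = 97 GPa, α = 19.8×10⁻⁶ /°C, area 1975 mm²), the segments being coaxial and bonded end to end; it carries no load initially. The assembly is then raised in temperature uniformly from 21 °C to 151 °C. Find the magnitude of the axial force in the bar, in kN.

Free thermal expansion of the whole bar: Σ αᵢΔT Lᵢ = 26.8×10⁻⁶×130×475 + 19.8×10⁻⁶×130×700 = 3.457 mm.
The rigid supports impose zero overall length change; the single axial force P common to all segments must satisfy P Σ Lᵢ/(AᵢEᵢ) = δ_free.
The series flexibility is Σ Lᵢ/(AᵢEᵢ) = 475/(850×45×10³) + 700/(1975×97×10³) = 1.607×10⁻⁵ mm/N.
So P = 3.457 / 1.607×10⁻⁵ = 215.1 kN, compressive.

P ≈ 215 kN (compressive)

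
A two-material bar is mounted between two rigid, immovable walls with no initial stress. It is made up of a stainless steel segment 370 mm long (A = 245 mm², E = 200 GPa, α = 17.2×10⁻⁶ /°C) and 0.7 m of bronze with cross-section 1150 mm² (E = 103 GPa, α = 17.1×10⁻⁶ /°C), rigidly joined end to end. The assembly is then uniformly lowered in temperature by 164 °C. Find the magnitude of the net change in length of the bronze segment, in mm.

|ΔL| ≈ 0.643 mm

Free thermal contraction of the whole bar: Σ αᵢΔT Lᵢ = 17.2×10⁻⁶×164×370 + 17.1×10⁻⁶×164×700 = 3.007 mm.
The walls prevent any net length change, so an axial force P (same in every segment) develops. Compatibility: P · Σ Lᵢ/(AᵢEᵢ) = δ_free.
The series flexibility is Σ Lᵢ/(AᵢEᵢ) = 370/(245×200×10³) + 700/(1150×103×10³) = 1.346×10⁻⁵ mm/N.
P = 3.007 / 1.346×10⁻⁵ = 223400 N = 223.4 kN, tensile.
For the bronze segment, free thermal change = 17.1×10⁻⁶×164×700 = 1.963 mm and elastic change from P = 223400×700/(1150×103×10³) = 1.32 mm; these oppose, so the net change is 0.643 mm (segment shortens).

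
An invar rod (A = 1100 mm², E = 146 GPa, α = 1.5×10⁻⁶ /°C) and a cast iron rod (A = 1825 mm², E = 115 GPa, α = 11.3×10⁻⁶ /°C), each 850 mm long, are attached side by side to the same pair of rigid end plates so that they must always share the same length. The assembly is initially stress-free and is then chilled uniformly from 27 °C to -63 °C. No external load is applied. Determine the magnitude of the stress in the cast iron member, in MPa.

σ ≈ 44 MPa (tensile)

The cast iron has the larger α, so on cooling it would change length more than the invar if both were free. The rigid plates force a common final length, so the cast iron is put into tension and the invar into compression, with equal and opposite forces P (no external load).
Equating the net (thermal + elastic) strains gives |α₁ − α₂|·ΔT = P·[1/(A₁E₁) + 1/(A₂E₂)].
|α₁ − α₂|·ΔT = 9.8×10⁻⁶ × 90 = 0.000882.
1/(A₁E₁) + 1/(A₂E₂) = 1/(1100×146×10³) + 1/(1825×115×10³) = 1.099×10⁻⁸ N⁻¹.
So P = 0.000882 / 1.099×10⁻⁸ = 80.24 kN.
σ_{cast iron} = P/A₂ = 80240/1825 = 43.97 MPa, tensile.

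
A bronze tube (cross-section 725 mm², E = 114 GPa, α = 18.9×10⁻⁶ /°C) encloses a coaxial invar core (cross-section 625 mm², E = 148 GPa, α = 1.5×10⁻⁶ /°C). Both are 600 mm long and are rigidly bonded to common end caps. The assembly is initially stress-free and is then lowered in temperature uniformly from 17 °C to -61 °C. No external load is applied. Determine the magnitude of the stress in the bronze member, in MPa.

Both members must finish at the same length. With the larger α, the bronze tends to over-contract; the plates restrain it, putting the bronze in tension and the invar in compression. With no external load the two internal forces are equal and opposite, magnitude P.
Equating the net (thermal + elastic) strains gives |α₁ − α₂|·ΔT = P·[1/(A₁E₁) + 1/(A₂E₂)].
|α₁ − α₂|·ΔT = 17.4×10⁻⁶ × 78 = 0.001357.
1/(A₁E₁) + 1/(A₂E₂) = 1/(725×114×10³) + 1/(625×148×10³) = 2.291×10⁻⁸ N⁻¹.
P = 0.001357 / 2.291×10⁻⁸ = 59240 N = 59.24 kN.
σ_{bronze} = P/A₁ = 59240/725 = 81.71 MPa, tensile.

σ ≈ 81.7 MPa (tensile)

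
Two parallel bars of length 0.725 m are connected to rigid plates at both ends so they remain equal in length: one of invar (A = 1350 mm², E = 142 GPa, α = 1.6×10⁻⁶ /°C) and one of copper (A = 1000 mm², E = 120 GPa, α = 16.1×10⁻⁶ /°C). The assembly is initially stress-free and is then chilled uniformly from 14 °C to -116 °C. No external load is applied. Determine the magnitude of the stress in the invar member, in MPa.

Equilibrium of a rigid end plate with no external load gives equal and opposite internal forces ±P in the two members. Since α_{copper} > α_{invar}, cooling drives the copper into tension and the invar into compression.
Setting the final lengths equal and cancelling L: (α₁ − α₂)ΔT = P/(A₁E₁) + P/(A₂E₂).
|α₁ − α₂|·ΔT = 14.5×10⁻⁶ × 130 = 0.001885.
1/(A₁E₁) + 1/(A₂E₂) = 1/(1350×142×10³) + 1/(1000×120×10³) = 1.355×10⁻⁸ N⁻¹.
P = 0.001885 / 1.355×10⁻⁸ = 139100 N = 139.1 kN.
σ_{invar} = P/A₁ = 139100/1350 = 103 MPa, compressive.

σ ≈ 103 MPa (compressive)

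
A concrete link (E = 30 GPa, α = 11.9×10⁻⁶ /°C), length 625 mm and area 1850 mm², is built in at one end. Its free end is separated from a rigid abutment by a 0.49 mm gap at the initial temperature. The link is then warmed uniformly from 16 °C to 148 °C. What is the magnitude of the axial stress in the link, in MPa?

Unrestrained expansion: δ_free = αΔT L = 11.9×10⁻⁶ × 132 × 625 = 0.9818 mm.
After closing the 0.49 mm clearance, 0.9818 − 0.49 = 0.4918 mm of expansion remains to be suppressed by the wall.
Compatibility: PL/(AE) = 0.4918 mm, so σ = P/A = E × (0.4918/625) = 23.6 MPa.

σ ≈ 23.6 MPa (compressive)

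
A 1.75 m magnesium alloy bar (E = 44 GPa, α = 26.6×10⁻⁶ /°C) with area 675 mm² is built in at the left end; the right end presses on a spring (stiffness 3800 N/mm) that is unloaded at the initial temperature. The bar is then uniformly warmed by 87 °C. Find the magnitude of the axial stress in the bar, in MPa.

Free thermal expansion: δ_free = αΔT L = 26.6×10⁻⁶ × 87 × 1750 = 4.05 mm.
With a force P in the spring, the elastic change of the bar is PL/(AE) and that of the spring is P/k; compatibility requires their sum to equal δ_free.
So P = δ_free / [L/(AE) + 1/k] = 4.05 / [ 1750/(675×44×10³) + 1/(3800) ].
P = 4.05 / 0.0003221 = 12570 N.
σ = P/A = 12570/675 = 18.63 MPa.

σ ≈ 18.6 MPa (compressive)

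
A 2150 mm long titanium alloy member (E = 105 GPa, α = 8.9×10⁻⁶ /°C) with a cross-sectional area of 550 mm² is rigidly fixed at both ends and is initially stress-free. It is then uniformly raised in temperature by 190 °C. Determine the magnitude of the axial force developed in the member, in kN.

P ≈ 97.7 kN (compressive)

Full restraint means ε = 0, so the stress is σ = EαΔT = 105×10³ × 8.9×10⁻⁶ × 190 = 177.6 MPa.
Then P = σA = 177.6 × 550 mm² = 97.66 kN, compressive.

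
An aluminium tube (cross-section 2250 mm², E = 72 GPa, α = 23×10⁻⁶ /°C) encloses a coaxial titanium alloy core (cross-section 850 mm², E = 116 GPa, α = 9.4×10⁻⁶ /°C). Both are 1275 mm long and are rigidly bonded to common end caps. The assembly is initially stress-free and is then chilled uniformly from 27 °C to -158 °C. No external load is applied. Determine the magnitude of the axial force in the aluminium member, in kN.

P ≈ 154 kN (tensile in the aluminium)

The aluminium has the larger α, so on cooling it would change length more than the titanium alloy if both were free. The rigid plates force a common final length, so the aluminium is put into tension and the titanium alloy into compression, with equal and opposite forces P (no external load).
Equating the net (thermal + elastic) strains gives |α₁ − α₂|·ΔT = P·[1/(A₁E₁) + 1/(A₂E₂)].
|α₁ − α₂|·ΔT = 13.6×10⁻⁶ × 185 = 0.002516.
1/(A₁E₁) + 1/(A₂E₂) = 1/(2250×72×10³) + 1/(850×116×10³) = 1.631×10⁻⁸ N⁻¹.
P = 0.002516 / 1.631×10⁻⁸ = 154200 N = 154.2 kN.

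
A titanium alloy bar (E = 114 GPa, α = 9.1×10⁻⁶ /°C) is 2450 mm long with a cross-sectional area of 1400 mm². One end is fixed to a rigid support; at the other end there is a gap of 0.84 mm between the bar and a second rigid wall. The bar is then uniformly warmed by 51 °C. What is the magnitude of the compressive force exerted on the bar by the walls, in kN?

P ≈ 19.4 kN

Free thermal elongation = αΔT L = 9.1×10⁻⁶ × 51 × 2450 = 1.137 mm.
This exceeds the 0.84 mm gap, so the wall pushes back. The portion of expansion that must be recovered elastically is δ_free − gap = 1.137 − 0.84 = 0.297 mm.
Compatibility: PL/(AE) = 0.297 mm, so σ = P/A = E × (0.297/2450) = 13.82 MPa.
Force on the wall = σA = 13.82 × 1400 mm² = 19.35 kN.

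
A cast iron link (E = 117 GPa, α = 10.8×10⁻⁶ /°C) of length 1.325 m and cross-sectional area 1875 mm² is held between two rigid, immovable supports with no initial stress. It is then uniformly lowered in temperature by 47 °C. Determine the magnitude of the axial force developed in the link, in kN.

P ≈ 111 kN (tensile)

With zero net strain, σ = E·αΔT = 117 GPa × 10.8×10⁻⁶ × 47 = 59.39 MPa.
Then P = σA = 59.39 × 1875 mm² = 111.4 kN, tensile.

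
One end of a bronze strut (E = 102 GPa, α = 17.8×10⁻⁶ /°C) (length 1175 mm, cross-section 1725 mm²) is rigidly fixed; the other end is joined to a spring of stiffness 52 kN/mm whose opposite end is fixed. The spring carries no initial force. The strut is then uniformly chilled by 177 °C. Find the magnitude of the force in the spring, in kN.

P ≈ 143 kN

If the spring were absent the strut would shorten by αΔT L = 17.8×10⁻⁶ × 177 × 1175 = 3.702 mm.
With a force P in the spring, the elastic change of the strut is PL/(AE) and that of the spring is P/k; compatibility requires their sum to equal δ_free.
P [ L/(AE) + 1/k ] = δ_free → P [ 1175/(1725×102×10³) + 1/(52×10³) ] = 3.702.
P = 3.702 / 2.591×10⁻⁵ = 142900 N.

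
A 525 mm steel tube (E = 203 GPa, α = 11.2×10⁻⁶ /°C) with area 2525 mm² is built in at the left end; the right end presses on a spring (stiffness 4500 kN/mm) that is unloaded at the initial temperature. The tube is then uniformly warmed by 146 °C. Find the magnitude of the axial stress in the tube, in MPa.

If the spring were absent the tube would lengthen by αΔT L = 11.2×10⁻⁶ × 146 × 525 = 0.8585 mm.
With a force P in the spring, the elastic change of the tube is PL/(AE) and that of the spring is P/k; compatibility requires their sum to equal δ_free.
P [ L/(AE) + 1/k ] = δ_free → P [ 525/(2525×203×10³) + 1/(4500×10³) ] = 0.8585.
P = 0.8585 / 1.246×10⁻⁶ = 688700 N.
σ = P/A = 688700/2525 = 272.8 MPa.

σ ≈ 273 MPa (compressive)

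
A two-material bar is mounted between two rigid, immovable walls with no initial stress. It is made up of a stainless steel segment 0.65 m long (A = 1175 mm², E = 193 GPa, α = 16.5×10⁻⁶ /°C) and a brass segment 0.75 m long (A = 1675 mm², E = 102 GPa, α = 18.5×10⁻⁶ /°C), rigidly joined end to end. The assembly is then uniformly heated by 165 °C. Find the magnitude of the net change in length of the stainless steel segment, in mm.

|ΔL| ≈ 0.166 mm

Free thermal expansion of the whole bar: Σ αᵢΔT Lᵢ = 16.5×10⁻⁶×165×650 + 18.5×10⁻⁶×165×750 = 4.059 mm.
The walls prevent any net length change, so an axial force P (same in every segment) develops. Compatibility: P · Σ Lᵢ/(AᵢEᵢ) = δ_free.
Σ Lᵢ/(AᵢEᵢ) = 650/(1175×193×10³) + 750/(1675×102×10³) = 7.256×10⁻⁶ mm/N.
Hence P = δ_free / Σ(L/AE) = 4.059/7.256×10⁻⁶ = 559.4 kN (compressive).
For the stainless steel segment, free thermal change = 16.5×10⁻⁶×165×650 = 1.77 mm and elastic change from P = 559400×650/(1175×193×10³) = 1.603 mm; these oppose, so the net change is 0.166 mm (segment lengthens).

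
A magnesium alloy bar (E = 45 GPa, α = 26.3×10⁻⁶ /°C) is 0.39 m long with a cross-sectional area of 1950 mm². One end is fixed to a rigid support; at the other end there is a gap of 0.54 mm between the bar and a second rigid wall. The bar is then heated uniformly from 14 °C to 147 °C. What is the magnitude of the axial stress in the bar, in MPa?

If the wall were absent the bar would grow by αΔT L = 26.3×10⁻⁶ × 133 × 390 = 1.364 mm.
The gap closes (δ_free > 0.54 mm) and the wall then resists a further 1.364 − 0.54 = 0.8242 mm of expansion.
So σ = E(δ_free − g)/L = 45×10³ × 0.8242/390 = 95.1 MPa.

σ ≈ 95.1 MPa (compressive)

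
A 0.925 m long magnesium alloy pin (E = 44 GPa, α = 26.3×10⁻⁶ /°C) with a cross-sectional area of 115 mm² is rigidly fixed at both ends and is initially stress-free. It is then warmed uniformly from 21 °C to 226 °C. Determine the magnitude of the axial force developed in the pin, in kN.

P ≈ 27.3 kN (compressive)

Full restraint means ε = 0, so the stress is σ = EαΔT = 44×10³ × 26.3×10⁻⁶ × 205 = 237.2 MPa.
Axial force P = σA = 237.2 × 115 = 27280 N = 27.28 kN, compressive.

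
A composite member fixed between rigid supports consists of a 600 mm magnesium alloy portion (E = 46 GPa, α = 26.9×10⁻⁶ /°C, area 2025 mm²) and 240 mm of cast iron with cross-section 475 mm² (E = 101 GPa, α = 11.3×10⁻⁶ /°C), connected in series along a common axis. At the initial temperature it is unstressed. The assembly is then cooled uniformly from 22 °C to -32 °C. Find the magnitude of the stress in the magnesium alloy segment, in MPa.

Free thermal contraction of the whole bar: Σ αᵢΔT Lᵢ = 26.9×10⁻⁶×54×600 + 11.3×10⁻⁶×54×240 = 1.018 mm.
The walls prevent any net length change, so an axial force P (same in every segment) develops. Compatibility: P · Σ Lᵢ/(AᵢEᵢ) = δ_free.
The series flexibility is Σ Lᵢ/(AᵢEᵢ) = 600/(2025×46×10³) + 240/(475×101×10³) = 1.144×10⁻⁵ mm/N.
P = 1.018 / 1.144×10⁻⁵ = 88960 N = 88.96 kN, tensile.
σ_{magnesium alloy} = P / A = 88960 / 2025 = 43.93 MPa.

σ ≈ 43.9 MPa (tensile)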